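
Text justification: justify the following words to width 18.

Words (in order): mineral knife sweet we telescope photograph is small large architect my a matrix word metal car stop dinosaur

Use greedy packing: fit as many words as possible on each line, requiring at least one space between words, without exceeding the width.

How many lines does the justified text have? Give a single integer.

Answer: 7

Derivation:
Line 1: ['mineral', 'knife'] (min_width=13, slack=5)
Line 2: ['sweet', 'we', 'telescope'] (min_width=18, slack=0)
Line 3: ['photograph', 'is'] (min_width=13, slack=5)
Line 4: ['small', 'large'] (min_width=11, slack=7)
Line 5: ['architect', 'my', 'a'] (min_width=14, slack=4)
Line 6: ['matrix', 'word', 'metal'] (min_width=17, slack=1)
Line 7: ['car', 'stop', 'dinosaur'] (min_width=17, slack=1)
Total lines: 7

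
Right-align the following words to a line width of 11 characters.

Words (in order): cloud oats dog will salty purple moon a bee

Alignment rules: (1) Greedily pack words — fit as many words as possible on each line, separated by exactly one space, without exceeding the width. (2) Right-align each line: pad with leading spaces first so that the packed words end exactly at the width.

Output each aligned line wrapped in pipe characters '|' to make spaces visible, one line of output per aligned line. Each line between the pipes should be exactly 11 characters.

Answer: | cloud oats|
|   dog will|
|      salty|
|purple moon|
|      a bee|

Derivation:
Line 1: ['cloud', 'oats'] (min_width=10, slack=1)
Line 2: ['dog', 'will'] (min_width=8, slack=3)
Line 3: ['salty'] (min_width=5, slack=6)
Line 4: ['purple', 'moon'] (min_width=11, slack=0)
Line 5: ['a', 'bee'] (min_width=5, slack=6)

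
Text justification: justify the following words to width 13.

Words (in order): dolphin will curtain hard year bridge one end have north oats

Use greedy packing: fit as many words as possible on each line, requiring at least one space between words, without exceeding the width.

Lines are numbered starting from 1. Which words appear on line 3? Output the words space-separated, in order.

Answer: year bridge

Derivation:
Line 1: ['dolphin', 'will'] (min_width=12, slack=1)
Line 2: ['curtain', 'hard'] (min_width=12, slack=1)
Line 3: ['year', 'bridge'] (min_width=11, slack=2)
Line 4: ['one', 'end', 'have'] (min_width=12, slack=1)
Line 5: ['north', 'oats'] (min_width=10, slack=3)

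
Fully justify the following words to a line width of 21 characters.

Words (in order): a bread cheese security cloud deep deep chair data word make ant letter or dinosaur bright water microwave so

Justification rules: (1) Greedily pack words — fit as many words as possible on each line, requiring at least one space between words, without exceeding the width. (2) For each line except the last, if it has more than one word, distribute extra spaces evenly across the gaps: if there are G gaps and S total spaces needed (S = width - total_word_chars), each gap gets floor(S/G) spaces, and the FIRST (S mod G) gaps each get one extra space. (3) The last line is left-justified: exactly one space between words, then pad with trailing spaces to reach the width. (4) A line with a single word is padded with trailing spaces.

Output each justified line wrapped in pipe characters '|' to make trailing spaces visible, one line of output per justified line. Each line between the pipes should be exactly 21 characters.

Answer: |a     bread    cheese|
|security  cloud  deep|
|deep  chair data word|
|make  ant  letter  or|
|dinosaur bright water|
|microwave so         |

Derivation:
Line 1: ['a', 'bread', 'cheese'] (min_width=14, slack=7)
Line 2: ['security', 'cloud', 'deep'] (min_width=19, slack=2)
Line 3: ['deep', 'chair', 'data', 'word'] (min_width=20, slack=1)
Line 4: ['make', 'ant', 'letter', 'or'] (min_width=18, slack=3)
Line 5: ['dinosaur', 'bright', 'water'] (min_width=21, slack=0)
Line 6: ['microwave', 'so'] (min_width=12, slack=9)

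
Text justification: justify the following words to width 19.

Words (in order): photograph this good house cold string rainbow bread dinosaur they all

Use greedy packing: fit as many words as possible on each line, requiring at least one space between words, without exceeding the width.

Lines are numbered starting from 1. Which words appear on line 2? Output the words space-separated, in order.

Answer: good house cold

Derivation:
Line 1: ['photograph', 'this'] (min_width=15, slack=4)
Line 2: ['good', 'house', 'cold'] (min_width=15, slack=4)
Line 3: ['string', 'rainbow'] (min_width=14, slack=5)
Line 4: ['bread', 'dinosaur', 'they'] (min_width=19, slack=0)
Line 5: ['all'] (min_width=3, slack=16)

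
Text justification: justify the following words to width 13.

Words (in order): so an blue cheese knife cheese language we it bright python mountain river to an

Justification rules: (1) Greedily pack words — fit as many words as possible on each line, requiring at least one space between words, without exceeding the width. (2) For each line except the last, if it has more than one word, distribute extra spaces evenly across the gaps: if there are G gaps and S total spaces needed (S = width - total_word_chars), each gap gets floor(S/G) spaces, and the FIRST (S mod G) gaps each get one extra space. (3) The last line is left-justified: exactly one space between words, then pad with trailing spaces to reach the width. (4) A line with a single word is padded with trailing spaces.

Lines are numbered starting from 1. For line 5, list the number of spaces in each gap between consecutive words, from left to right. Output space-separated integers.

Answer: 5

Derivation:
Line 1: ['so', 'an', 'blue'] (min_width=10, slack=3)
Line 2: ['cheese', 'knife'] (min_width=12, slack=1)
Line 3: ['cheese'] (min_width=6, slack=7)
Line 4: ['language', 'we'] (min_width=11, slack=2)
Line 5: ['it', 'bright'] (min_width=9, slack=4)
Line 6: ['python'] (min_width=6, slack=7)
Line 7: ['mountain'] (min_width=8, slack=5)
Line 8: ['river', 'to', 'an'] (min_width=11, slack=2)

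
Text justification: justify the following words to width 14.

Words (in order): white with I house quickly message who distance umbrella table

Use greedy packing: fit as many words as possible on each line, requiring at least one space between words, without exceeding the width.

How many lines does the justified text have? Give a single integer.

Line 1: ['white', 'with', 'I'] (min_width=12, slack=2)
Line 2: ['house', 'quickly'] (min_width=13, slack=1)
Line 3: ['message', 'who'] (min_width=11, slack=3)
Line 4: ['distance'] (min_width=8, slack=6)
Line 5: ['umbrella', 'table'] (min_width=14, slack=0)
Total lines: 5

Answer: 5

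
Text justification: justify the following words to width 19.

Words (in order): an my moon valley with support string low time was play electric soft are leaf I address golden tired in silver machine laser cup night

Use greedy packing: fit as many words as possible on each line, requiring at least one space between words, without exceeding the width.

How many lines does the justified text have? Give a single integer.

Line 1: ['an', 'my', 'moon', 'valley'] (min_width=17, slack=2)
Line 2: ['with', 'support', 'string'] (min_width=19, slack=0)
Line 3: ['low', 'time', 'was', 'play'] (min_width=17, slack=2)
Line 4: ['electric', 'soft', 'are'] (min_width=17, slack=2)
Line 5: ['leaf', 'I', 'address'] (min_width=14, slack=5)
Line 6: ['golden', 'tired', 'in'] (min_width=15, slack=4)
Line 7: ['silver', 'machine'] (min_width=14, slack=5)
Line 8: ['laser', 'cup', 'night'] (min_width=15, slack=4)
Total lines: 8

Answer: 8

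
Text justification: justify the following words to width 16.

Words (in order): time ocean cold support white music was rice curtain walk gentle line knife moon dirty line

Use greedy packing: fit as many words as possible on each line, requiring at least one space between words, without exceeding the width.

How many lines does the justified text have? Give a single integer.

Line 1: ['time', 'ocean', 'cold'] (min_width=15, slack=1)
Line 2: ['support', 'white'] (min_width=13, slack=3)
Line 3: ['music', 'was', 'rice'] (min_width=14, slack=2)
Line 4: ['curtain', 'walk'] (min_width=12, slack=4)
Line 5: ['gentle', 'line'] (min_width=11, slack=5)
Line 6: ['knife', 'moon', 'dirty'] (min_width=16, slack=0)
Line 7: ['line'] (min_width=4, slack=12)
Total lines: 7

Answer: 7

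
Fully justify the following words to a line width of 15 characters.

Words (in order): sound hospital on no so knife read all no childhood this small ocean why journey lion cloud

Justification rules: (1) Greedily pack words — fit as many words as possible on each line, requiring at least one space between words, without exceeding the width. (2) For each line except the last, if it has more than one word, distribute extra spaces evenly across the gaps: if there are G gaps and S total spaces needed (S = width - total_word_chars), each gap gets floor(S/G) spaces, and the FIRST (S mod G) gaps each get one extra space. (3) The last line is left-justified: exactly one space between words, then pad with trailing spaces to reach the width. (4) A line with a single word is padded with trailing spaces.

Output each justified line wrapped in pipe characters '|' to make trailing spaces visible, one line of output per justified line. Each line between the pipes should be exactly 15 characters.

Line 1: ['sound', 'hospital'] (min_width=14, slack=1)
Line 2: ['on', 'no', 'so', 'knife'] (min_width=14, slack=1)
Line 3: ['read', 'all', 'no'] (min_width=11, slack=4)
Line 4: ['childhood', 'this'] (min_width=14, slack=1)
Line 5: ['small', 'ocean', 'why'] (min_width=15, slack=0)
Line 6: ['journey', 'lion'] (min_width=12, slack=3)
Line 7: ['cloud'] (min_width=5, slack=10)

Answer: |sound  hospital|
|on  no so knife|
|read   all   no|
|childhood  this|
|small ocean why|
|journey    lion|
|cloud          |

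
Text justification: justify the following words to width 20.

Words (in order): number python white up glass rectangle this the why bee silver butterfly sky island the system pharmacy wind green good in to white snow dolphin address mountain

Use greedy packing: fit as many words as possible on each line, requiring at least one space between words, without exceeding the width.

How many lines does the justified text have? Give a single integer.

Line 1: ['number', 'python', 'white'] (min_width=19, slack=1)
Line 2: ['up', 'glass', 'rectangle'] (min_width=18, slack=2)
Line 3: ['this', 'the', 'why', 'bee'] (min_width=16, slack=4)
Line 4: ['silver', 'butterfly', 'sky'] (min_width=20, slack=0)
Line 5: ['island', 'the', 'system'] (min_width=17, slack=3)
Line 6: ['pharmacy', 'wind', 'green'] (min_width=19, slack=1)
Line 7: ['good', 'in', 'to', 'white'] (min_width=16, slack=4)
Line 8: ['snow', 'dolphin', 'address'] (min_width=20, slack=0)
Line 9: ['mountain'] (min_width=8, slack=12)
Total lines: 9

Answer: 9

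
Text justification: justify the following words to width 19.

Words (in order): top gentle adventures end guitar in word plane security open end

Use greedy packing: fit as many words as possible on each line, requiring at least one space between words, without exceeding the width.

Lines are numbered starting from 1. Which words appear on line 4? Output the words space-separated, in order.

Line 1: ['top', 'gentle'] (min_width=10, slack=9)
Line 2: ['adventures', 'end'] (min_width=14, slack=5)
Line 3: ['guitar', 'in', 'word'] (min_width=14, slack=5)
Line 4: ['plane', 'security', 'open'] (min_width=19, slack=0)
Line 5: ['end'] (min_width=3, slack=16)

Answer: plane security open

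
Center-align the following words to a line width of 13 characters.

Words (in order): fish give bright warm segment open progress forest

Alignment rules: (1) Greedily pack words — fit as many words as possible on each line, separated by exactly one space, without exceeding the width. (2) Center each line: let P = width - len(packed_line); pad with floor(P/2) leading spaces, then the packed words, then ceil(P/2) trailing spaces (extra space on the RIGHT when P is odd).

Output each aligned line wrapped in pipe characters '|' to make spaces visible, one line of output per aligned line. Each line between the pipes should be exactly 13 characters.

Answer: |  fish give  |
| bright warm |
|segment open |
|  progress   |
|   forest    |

Derivation:
Line 1: ['fish', 'give'] (min_width=9, slack=4)
Line 2: ['bright', 'warm'] (min_width=11, slack=2)
Line 3: ['segment', 'open'] (min_width=12, slack=1)
Line 4: ['progress'] (min_width=8, slack=5)
Line 5: ['forest'] (min_width=6, slack=7)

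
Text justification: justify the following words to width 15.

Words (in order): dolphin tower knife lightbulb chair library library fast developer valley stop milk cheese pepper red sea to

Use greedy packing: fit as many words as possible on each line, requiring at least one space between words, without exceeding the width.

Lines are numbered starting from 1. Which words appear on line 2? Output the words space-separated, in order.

Answer: knife lightbulb

Derivation:
Line 1: ['dolphin', 'tower'] (min_width=13, slack=2)
Line 2: ['knife', 'lightbulb'] (min_width=15, slack=0)
Line 3: ['chair', 'library'] (min_width=13, slack=2)
Line 4: ['library', 'fast'] (min_width=12, slack=3)
Line 5: ['developer'] (min_width=9, slack=6)
Line 6: ['valley', 'stop'] (min_width=11, slack=4)
Line 7: ['milk', 'cheese'] (min_width=11, slack=4)
Line 8: ['pepper', 'red', 'sea'] (min_width=14, slack=1)
Line 9: ['to'] (min_width=2, slack=13)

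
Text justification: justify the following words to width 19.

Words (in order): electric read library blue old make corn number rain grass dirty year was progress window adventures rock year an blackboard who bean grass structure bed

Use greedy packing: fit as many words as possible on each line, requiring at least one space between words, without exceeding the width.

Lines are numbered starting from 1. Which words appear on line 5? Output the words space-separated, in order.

Answer: year was progress

Derivation:
Line 1: ['electric', 'read'] (min_width=13, slack=6)
Line 2: ['library', 'blue', 'old'] (min_width=16, slack=3)
Line 3: ['make', 'corn', 'number'] (min_width=16, slack=3)
Line 4: ['rain', 'grass', 'dirty'] (min_width=16, slack=3)
Line 5: ['year', 'was', 'progress'] (min_width=17, slack=2)
Line 6: ['window', 'adventures'] (min_width=17, slack=2)
Line 7: ['rock', 'year', 'an'] (min_width=12, slack=7)
Line 8: ['blackboard', 'who', 'bean'] (min_width=19, slack=0)
Line 9: ['grass', 'structure', 'bed'] (min_width=19, slack=0)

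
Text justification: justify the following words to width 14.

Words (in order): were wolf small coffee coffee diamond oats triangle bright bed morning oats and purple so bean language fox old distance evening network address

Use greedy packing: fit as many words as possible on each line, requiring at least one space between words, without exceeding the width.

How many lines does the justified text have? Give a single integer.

Line 1: ['were', 'wolf'] (min_width=9, slack=5)
Line 2: ['small', 'coffee'] (min_width=12, slack=2)
Line 3: ['coffee', 'diamond'] (min_width=14, slack=0)
Line 4: ['oats', 'triangle'] (min_width=13, slack=1)
Line 5: ['bright', 'bed'] (min_width=10, slack=4)
Line 6: ['morning', 'oats'] (min_width=12, slack=2)
Line 7: ['and', 'purple', 'so'] (min_width=13, slack=1)
Line 8: ['bean', 'language'] (min_width=13, slack=1)
Line 9: ['fox', 'old'] (min_width=7, slack=7)
Line 10: ['distance'] (min_width=8, slack=6)
Line 11: ['evening'] (min_width=7, slack=7)
Line 12: ['network'] (min_width=7, slack=7)
Line 13: ['address'] (min_width=7, slack=7)
Total lines: 13

Answer: 13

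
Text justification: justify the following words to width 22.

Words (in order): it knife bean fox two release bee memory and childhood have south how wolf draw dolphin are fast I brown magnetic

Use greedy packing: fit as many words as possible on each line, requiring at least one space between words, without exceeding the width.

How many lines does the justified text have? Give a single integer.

Answer: 6

Derivation:
Line 1: ['it', 'knife', 'bean', 'fox', 'two'] (min_width=21, slack=1)
Line 2: ['release', 'bee', 'memory', 'and'] (min_width=22, slack=0)
Line 3: ['childhood', 'have', 'south'] (min_width=20, slack=2)
Line 4: ['how', 'wolf', 'draw', 'dolphin'] (min_width=21, slack=1)
Line 5: ['are', 'fast', 'I', 'brown'] (min_width=16, slack=6)
Line 6: ['magnetic'] (min_width=8, slack=14)
Total lines: 6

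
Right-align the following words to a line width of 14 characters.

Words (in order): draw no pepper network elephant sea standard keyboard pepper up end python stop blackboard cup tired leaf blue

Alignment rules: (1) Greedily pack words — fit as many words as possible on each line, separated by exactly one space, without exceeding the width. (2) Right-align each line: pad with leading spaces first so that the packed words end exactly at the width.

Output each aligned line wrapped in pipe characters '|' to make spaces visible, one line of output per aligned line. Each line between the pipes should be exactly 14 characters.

Line 1: ['draw', 'no', 'pepper'] (min_width=14, slack=0)
Line 2: ['network'] (min_width=7, slack=7)
Line 3: ['elephant', 'sea'] (min_width=12, slack=2)
Line 4: ['standard'] (min_width=8, slack=6)
Line 5: ['keyboard'] (min_width=8, slack=6)
Line 6: ['pepper', 'up', 'end'] (min_width=13, slack=1)
Line 7: ['python', 'stop'] (min_width=11, slack=3)
Line 8: ['blackboard', 'cup'] (min_width=14, slack=0)
Line 9: ['tired', 'leaf'] (min_width=10, slack=4)
Line 10: ['blue'] (min_width=4, slack=10)

Answer: |draw no pepper|
|       network|
|  elephant sea|
|      standard|
|      keyboard|
| pepper up end|
|   python stop|
|blackboard cup|
|    tired leaf|
|          blue|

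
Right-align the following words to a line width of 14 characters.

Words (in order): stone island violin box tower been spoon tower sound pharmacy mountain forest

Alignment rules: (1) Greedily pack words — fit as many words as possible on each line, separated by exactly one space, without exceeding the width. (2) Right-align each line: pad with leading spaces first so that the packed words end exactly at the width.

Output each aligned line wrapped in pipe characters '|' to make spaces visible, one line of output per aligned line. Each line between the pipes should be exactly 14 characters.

Answer: |  stone island|
|    violin box|
|    tower been|
|   spoon tower|
|sound pharmacy|
|      mountain|
|        forest|

Derivation:
Line 1: ['stone', 'island'] (min_width=12, slack=2)
Line 2: ['violin', 'box'] (min_width=10, slack=4)
Line 3: ['tower', 'been'] (min_width=10, slack=4)
Line 4: ['spoon', 'tower'] (min_width=11, slack=3)
Line 5: ['sound', 'pharmacy'] (min_width=14, slack=0)
Line 6: ['mountain'] (min_width=8, slack=6)
Line 7: ['forest'] (min_width=6, slack=8)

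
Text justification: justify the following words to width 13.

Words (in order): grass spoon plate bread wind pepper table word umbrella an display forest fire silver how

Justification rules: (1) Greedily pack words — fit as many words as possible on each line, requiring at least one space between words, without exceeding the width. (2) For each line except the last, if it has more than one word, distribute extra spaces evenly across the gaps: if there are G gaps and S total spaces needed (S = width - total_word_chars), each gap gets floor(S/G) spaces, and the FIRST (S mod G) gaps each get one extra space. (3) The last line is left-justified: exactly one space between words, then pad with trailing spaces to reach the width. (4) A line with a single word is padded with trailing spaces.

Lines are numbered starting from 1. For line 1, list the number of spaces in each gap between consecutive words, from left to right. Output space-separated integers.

Line 1: ['grass', 'spoon'] (min_width=11, slack=2)
Line 2: ['plate', 'bread'] (min_width=11, slack=2)
Line 3: ['wind', 'pepper'] (min_width=11, slack=2)
Line 4: ['table', 'word'] (min_width=10, slack=3)
Line 5: ['umbrella', 'an'] (min_width=11, slack=2)
Line 6: ['display'] (min_width=7, slack=6)
Line 7: ['forest', 'fire'] (min_width=11, slack=2)
Line 8: ['silver', 'how'] (min_width=10, slack=3)

Answer: 3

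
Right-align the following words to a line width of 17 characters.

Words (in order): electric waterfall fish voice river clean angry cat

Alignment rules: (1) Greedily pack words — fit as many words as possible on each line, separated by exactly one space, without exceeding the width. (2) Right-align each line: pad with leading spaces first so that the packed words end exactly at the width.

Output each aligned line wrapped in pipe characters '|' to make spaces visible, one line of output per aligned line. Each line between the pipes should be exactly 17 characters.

Line 1: ['electric'] (min_width=8, slack=9)
Line 2: ['waterfall', 'fish'] (min_width=14, slack=3)
Line 3: ['voice', 'river', 'clean'] (min_width=17, slack=0)
Line 4: ['angry', 'cat'] (min_width=9, slack=8)

Answer: |         electric|
|   waterfall fish|
|voice river clean|
|        angry cat|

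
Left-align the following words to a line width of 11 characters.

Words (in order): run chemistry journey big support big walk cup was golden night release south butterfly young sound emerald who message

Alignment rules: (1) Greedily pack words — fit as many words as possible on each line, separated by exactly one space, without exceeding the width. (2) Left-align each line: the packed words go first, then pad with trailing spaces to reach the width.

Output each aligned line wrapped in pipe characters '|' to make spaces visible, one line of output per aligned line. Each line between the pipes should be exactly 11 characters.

Answer: |run        |
|chemistry  |
|journey big|
|support big|
|walk cup   |
|was golden |
|night      |
|release    |
|south      |
|butterfly  |
|young sound|
|emerald who|
|message    |

Derivation:
Line 1: ['run'] (min_width=3, slack=8)
Line 2: ['chemistry'] (min_width=9, slack=2)
Line 3: ['journey', 'big'] (min_width=11, slack=0)
Line 4: ['support', 'big'] (min_width=11, slack=0)
Line 5: ['walk', 'cup'] (min_width=8, slack=3)
Line 6: ['was', 'golden'] (min_width=10, slack=1)
Line 7: ['night'] (min_width=5, slack=6)
Line 8: ['release'] (min_width=7, slack=4)
Line 9: ['south'] (min_width=5, slack=6)
Line 10: ['butterfly'] (min_width=9, slack=2)
Line 11: ['young', 'sound'] (min_width=11, slack=0)
Line 12: ['emerald', 'who'] (min_width=11, slack=0)
Line 13: ['message'] (min_width=7, slack=4)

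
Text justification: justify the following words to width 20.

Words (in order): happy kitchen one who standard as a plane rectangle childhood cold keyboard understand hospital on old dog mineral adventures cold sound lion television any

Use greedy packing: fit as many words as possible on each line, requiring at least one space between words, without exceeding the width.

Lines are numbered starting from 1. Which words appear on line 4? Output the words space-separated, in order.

Line 1: ['happy', 'kitchen', 'one'] (min_width=17, slack=3)
Line 2: ['who', 'standard', 'as', 'a'] (min_width=17, slack=3)
Line 3: ['plane', 'rectangle'] (min_width=15, slack=5)
Line 4: ['childhood', 'cold'] (min_width=14, slack=6)
Line 5: ['keyboard', 'understand'] (min_width=19, slack=1)
Line 6: ['hospital', 'on', 'old', 'dog'] (min_width=19, slack=1)
Line 7: ['mineral', 'adventures'] (min_width=18, slack=2)
Line 8: ['cold', 'sound', 'lion'] (min_width=15, slack=5)
Line 9: ['television', 'any'] (min_width=14, slack=6)

Answer: childhood cold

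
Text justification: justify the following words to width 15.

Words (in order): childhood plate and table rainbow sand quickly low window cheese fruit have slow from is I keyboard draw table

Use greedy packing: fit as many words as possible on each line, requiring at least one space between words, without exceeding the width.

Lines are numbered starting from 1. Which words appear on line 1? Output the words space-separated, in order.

Line 1: ['childhood', 'plate'] (min_width=15, slack=0)
Line 2: ['and', 'table'] (min_width=9, slack=6)
Line 3: ['rainbow', 'sand'] (min_width=12, slack=3)
Line 4: ['quickly', 'low'] (min_width=11, slack=4)
Line 5: ['window', 'cheese'] (min_width=13, slack=2)
Line 6: ['fruit', 'have', 'slow'] (min_width=15, slack=0)
Line 7: ['from', 'is', 'I'] (min_width=9, slack=6)
Line 8: ['keyboard', 'draw'] (min_width=13, slack=2)
Line 9: ['table'] (min_width=5, slack=10)

Answer: childhood plate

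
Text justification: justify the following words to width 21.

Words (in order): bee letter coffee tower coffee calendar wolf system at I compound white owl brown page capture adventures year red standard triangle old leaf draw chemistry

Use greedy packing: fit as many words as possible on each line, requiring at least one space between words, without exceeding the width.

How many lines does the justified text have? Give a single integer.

Line 1: ['bee', 'letter', 'coffee'] (min_width=17, slack=4)
Line 2: ['tower', 'coffee', 'calendar'] (min_width=21, slack=0)
Line 3: ['wolf', 'system', 'at', 'I'] (min_width=16, slack=5)
Line 4: ['compound', 'white', 'owl'] (min_width=18, slack=3)
Line 5: ['brown', 'page', 'capture'] (min_width=18, slack=3)
Line 6: ['adventures', 'year', 'red'] (min_width=19, slack=2)
Line 7: ['standard', 'triangle', 'old'] (min_width=21, slack=0)
Line 8: ['leaf', 'draw', 'chemistry'] (min_width=19, slack=2)
Total lines: 8

Answer: 8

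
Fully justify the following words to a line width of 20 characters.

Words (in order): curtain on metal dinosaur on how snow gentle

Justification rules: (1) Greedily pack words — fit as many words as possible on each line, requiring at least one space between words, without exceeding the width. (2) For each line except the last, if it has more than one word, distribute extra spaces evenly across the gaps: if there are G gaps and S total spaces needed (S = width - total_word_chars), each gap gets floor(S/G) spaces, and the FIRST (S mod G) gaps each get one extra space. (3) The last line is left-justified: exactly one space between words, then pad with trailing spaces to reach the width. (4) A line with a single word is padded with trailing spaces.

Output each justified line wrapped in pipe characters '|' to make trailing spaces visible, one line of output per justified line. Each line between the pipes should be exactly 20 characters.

Answer: |curtain   on   metal|
|dinosaur on how snow|
|gentle              |

Derivation:
Line 1: ['curtain', 'on', 'metal'] (min_width=16, slack=4)
Line 2: ['dinosaur', 'on', 'how', 'snow'] (min_width=20, slack=0)
Line 3: ['gentle'] (min_width=6, slack=14)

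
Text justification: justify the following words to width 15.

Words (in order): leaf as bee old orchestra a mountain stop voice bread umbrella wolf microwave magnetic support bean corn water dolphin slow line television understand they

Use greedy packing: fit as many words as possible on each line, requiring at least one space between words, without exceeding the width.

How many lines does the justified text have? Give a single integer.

Answer: 12

Derivation:
Line 1: ['leaf', 'as', 'bee', 'old'] (min_width=15, slack=0)
Line 2: ['orchestra', 'a'] (min_width=11, slack=4)
Line 3: ['mountain', 'stop'] (min_width=13, slack=2)
Line 4: ['voice', 'bread'] (min_width=11, slack=4)
Line 5: ['umbrella', 'wolf'] (min_width=13, slack=2)
Line 6: ['microwave'] (min_width=9, slack=6)
Line 7: ['magnetic'] (min_width=8, slack=7)
Line 8: ['support', 'bean'] (min_width=12, slack=3)
Line 9: ['corn', 'water'] (min_width=10, slack=5)
Line 10: ['dolphin', 'slow'] (min_width=12, slack=3)
Line 11: ['line', 'television'] (min_width=15, slack=0)
Line 12: ['understand', 'they'] (min_width=15, slack=0)
Total lines: 12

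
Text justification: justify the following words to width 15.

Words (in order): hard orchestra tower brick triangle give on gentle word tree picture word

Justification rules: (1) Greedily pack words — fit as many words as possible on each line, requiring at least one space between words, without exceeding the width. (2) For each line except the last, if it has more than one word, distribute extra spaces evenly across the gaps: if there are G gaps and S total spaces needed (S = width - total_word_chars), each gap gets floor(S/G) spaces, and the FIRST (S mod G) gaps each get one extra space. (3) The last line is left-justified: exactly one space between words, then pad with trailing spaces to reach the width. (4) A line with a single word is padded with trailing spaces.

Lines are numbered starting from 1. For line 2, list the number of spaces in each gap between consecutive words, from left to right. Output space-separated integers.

Line 1: ['hard', 'orchestra'] (min_width=14, slack=1)
Line 2: ['tower', 'brick'] (min_width=11, slack=4)
Line 3: ['triangle', 'give'] (min_width=13, slack=2)
Line 4: ['on', 'gentle', 'word'] (min_width=14, slack=1)
Line 5: ['tree', 'picture'] (min_width=12, slack=3)
Line 6: ['word'] (min_width=4, slack=11)

Answer: 5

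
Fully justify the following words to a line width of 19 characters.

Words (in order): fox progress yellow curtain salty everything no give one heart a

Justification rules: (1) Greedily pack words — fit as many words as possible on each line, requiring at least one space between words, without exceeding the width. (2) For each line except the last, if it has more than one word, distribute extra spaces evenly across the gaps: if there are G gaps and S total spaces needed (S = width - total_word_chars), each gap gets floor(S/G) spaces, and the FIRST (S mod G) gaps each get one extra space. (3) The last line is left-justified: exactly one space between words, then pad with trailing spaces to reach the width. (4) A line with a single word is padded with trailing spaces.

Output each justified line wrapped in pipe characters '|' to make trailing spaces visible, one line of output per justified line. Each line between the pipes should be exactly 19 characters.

Answer: |fox progress yellow|
|curtain       salty|
|everything  no give|
|one heart a        |

Derivation:
Line 1: ['fox', 'progress', 'yellow'] (min_width=19, slack=0)
Line 2: ['curtain', 'salty'] (min_width=13, slack=6)
Line 3: ['everything', 'no', 'give'] (min_width=18, slack=1)
Line 4: ['one', 'heart', 'a'] (min_width=11, slack=8)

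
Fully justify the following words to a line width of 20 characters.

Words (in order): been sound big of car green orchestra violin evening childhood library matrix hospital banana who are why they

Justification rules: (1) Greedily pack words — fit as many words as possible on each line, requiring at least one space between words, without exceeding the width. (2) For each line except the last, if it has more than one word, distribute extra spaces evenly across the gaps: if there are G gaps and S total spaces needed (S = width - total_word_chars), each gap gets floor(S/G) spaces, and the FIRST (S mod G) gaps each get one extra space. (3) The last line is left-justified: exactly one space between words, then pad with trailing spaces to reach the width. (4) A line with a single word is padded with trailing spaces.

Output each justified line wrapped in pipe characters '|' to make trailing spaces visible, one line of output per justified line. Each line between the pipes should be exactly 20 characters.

Line 1: ['been', 'sound', 'big', 'of'] (min_width=17, slack=3)
Line 2: ['car', 'green', 'orchestra'] (min_width=19, slack=1)
Line 3: ['violin', 'evening'] (min_width=14, slack=6)
Line 4: ['childhood', 'library'] (min_width=17, slack=3)
Line 5: ['matrix', 'hospital'] (min_width=15, slack=5)
Line 6: ['banana', 'who', 'are', 'why'] (min_width=18, slack=2)
Line 7: ['they'] (min_width=4, slack=16)

Answer: |been  sound  big  of|
|car  green orchestra|
|violin       evening|
|childhood    library|
|matrix      hospital|
|banana  who  are why|
|they                |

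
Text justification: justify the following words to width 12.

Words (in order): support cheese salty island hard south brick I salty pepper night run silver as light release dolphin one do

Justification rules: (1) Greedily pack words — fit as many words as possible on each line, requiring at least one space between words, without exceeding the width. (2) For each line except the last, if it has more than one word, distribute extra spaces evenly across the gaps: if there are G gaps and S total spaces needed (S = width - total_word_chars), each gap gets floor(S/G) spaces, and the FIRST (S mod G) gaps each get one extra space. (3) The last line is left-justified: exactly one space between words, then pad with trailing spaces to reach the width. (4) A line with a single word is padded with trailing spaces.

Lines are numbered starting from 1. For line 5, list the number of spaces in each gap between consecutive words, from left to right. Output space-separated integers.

Line 1: ['support'] (min_width=7, slack=5)
Line 2: ['cheese', 'salty'] (min_width=12, slack=0)
Line 3: ['island', 'hard'] (min_width=11, slack=1)
Line 4: ['south', 'brick'] (min_width=11, slack=1)
Line 5: ['I', 'salty'] (min_width=7, slack=5)
Line 6: ['pepper', 'night'] (min_width=12, slack=0)
Line 7: ['run', 'silver'] (min_width=10, slack=2)
Line 8: ['as', 'light'] (min_width=8, slack=4)
Line 9: ['release'] (min_width=7, slack=5)
Line 10: ['dolphin', 'one'] (min_width=11, slack=1)
Line 11: ['do'] (min_width=2, slack=10)

Answer: 6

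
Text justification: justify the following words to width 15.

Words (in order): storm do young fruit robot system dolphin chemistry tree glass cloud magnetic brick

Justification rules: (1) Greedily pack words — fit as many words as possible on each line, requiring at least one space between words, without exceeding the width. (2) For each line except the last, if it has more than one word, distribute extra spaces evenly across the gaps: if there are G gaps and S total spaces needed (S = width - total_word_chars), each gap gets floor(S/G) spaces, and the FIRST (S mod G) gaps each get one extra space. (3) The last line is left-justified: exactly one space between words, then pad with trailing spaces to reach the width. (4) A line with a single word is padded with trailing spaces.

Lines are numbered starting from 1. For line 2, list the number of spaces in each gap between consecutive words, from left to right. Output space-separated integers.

Line 1: ['storm', 'do', 'young'] (min_width=14, slack=1)
Line 2: ['fruit', 'robot'] (min_width=11, slack=4)
Line 3: ['system', 'dolphin'] (min_width=14, slack=1)
Line 4: ['chemistry', 'tree'] (min_width=14, slack=1)
Line 5: ['glass', 'cloud'] (min_width=11, slack=4)
Line 6: ['magnetic', 'brick'] (min_width=14, slack=1)

Answer: 5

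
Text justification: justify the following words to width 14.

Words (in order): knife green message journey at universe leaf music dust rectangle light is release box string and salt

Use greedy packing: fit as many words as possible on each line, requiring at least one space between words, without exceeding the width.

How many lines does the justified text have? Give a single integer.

Line 1: ['knife', 'green'] (min_width=11, slack=3)
Line 2: ['message'] (min_width=7, slack=7)
Line 3: ['journey', 'at'] (min_width=10, slack=4)
Line 4: ['universe', 'leaf'] (min_width=13, slack=1)
Line 5: ['music', 'dust'] (min_width=10, slack=4)
Line 6: ['rectangle'] (min_width=9, slack=5)
Line 7: ['light', 'is'] (min_width=8, slack=6)
Line 8: ['release', 'box'] (min_width=11, slack=3)
Line 9: ['string', 'and'] (min_width=10, slack=4)
Line 10: ['salt'] (min_width=4, slack=10)
Total lines: 10

Answer: 10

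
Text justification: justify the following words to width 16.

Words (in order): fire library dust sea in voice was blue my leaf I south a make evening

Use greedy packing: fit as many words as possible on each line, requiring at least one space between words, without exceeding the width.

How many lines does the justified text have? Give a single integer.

Line 1: ['fire', 'library'] (min_width=12, slack=4)
Line 2: ['dust', 'sea', 'in'] (min_width=11, slack=5)
Line 3: ['voice', 'was', 'blue'] (min_width=14, slack=2)
Line 4: ['my', 'leaf', 'I', 'south'] (min_width=15, slack=1)
Line 5: ['a', 'make', 'evening'] (min_width=14, slack=2)
Total lines: 5

Answer: 5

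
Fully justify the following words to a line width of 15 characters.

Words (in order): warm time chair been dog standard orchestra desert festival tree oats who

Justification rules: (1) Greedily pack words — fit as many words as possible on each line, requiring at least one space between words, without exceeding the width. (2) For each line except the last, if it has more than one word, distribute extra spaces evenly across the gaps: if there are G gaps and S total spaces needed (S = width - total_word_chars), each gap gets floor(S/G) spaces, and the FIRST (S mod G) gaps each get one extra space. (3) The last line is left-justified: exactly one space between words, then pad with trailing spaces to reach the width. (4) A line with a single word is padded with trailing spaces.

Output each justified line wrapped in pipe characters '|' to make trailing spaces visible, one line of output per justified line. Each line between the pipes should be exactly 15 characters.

Line 1: ['warm', 'time', 'chair'] (min_width=15, slack=0)
Line 2: ['been', 'dog'] (min_width=8, slack=7)
Line 3: ['standard'] (min_width=8, slack=7)
Line 4: ['orchestra'] (min_width=9, slack=6)
Line 5: ['desert', 'festival'] (min_width=15, slack=0)
Line 6: ['tree', 'oats', 'who'] (min_width=13, slack=2)

Answer: |warm time chair|
|been        dog|
|standard       |
|orchestra      |
|desert festival|
|tree oats who  |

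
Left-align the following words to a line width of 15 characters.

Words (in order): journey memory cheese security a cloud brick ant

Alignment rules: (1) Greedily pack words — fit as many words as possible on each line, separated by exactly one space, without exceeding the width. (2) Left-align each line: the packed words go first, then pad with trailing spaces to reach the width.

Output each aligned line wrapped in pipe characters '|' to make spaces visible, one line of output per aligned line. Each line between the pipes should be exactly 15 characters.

Line 1: ['journey', 'memory'] (min_width=14, slack=1)
Line 2: ['cheese', 'security'] (min_width=15, slack=0)
Line 3: ['a', 'cloud', 'brick'] (min_width=13, slack=2)
Line 4: ['ant'] (min_width=3, slack=12)

Answer: |journey memory |
|cheese security|
|a cloud brick  |
|ant            |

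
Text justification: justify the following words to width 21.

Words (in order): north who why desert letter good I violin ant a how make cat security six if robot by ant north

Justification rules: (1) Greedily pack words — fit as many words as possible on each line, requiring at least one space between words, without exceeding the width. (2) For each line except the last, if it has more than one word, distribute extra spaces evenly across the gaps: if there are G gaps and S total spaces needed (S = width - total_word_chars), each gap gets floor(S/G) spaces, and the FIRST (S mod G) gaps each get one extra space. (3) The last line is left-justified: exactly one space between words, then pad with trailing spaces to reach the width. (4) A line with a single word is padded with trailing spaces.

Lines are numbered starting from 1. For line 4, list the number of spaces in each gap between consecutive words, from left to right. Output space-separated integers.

Line 1: ['north', 'who', 'why', 'desert'] (min_width=20, slack=1)
Line 2: ['letter', 'good', 'I', 'violin'] (min_width=20, slack=1)
Line 3: ['ant', 'a', 'how', 'make', 'cat'] (min_width=18, slack=3)
Line 4: ['security', 'six', 'if', 'robot'] (min_width=21, slack=0)
Line 5: ['by', 'ant', 'north'] (min_width=12, slack=9)

Answer: 1 1 1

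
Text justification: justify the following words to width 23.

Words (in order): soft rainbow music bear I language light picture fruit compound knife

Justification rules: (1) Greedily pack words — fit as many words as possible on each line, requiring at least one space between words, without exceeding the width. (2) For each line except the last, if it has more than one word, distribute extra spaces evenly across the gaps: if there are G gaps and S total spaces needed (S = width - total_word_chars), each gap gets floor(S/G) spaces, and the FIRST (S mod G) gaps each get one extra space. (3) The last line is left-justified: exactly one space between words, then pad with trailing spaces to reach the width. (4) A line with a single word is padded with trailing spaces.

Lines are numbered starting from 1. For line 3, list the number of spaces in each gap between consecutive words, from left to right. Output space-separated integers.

Line 1: ['soft', 'rainbow', 'music', 'bear'] (min_width=23, slack=0)
Line 2: ['I', 'language', 'light'] (min_width=16, slack=7)
Line 3: ['picture', 'fruit', 'compound'] (min_width=22, slack=1)
Line 4: ['knife'] (min_width=5, slack=18)

Answer: 2 1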